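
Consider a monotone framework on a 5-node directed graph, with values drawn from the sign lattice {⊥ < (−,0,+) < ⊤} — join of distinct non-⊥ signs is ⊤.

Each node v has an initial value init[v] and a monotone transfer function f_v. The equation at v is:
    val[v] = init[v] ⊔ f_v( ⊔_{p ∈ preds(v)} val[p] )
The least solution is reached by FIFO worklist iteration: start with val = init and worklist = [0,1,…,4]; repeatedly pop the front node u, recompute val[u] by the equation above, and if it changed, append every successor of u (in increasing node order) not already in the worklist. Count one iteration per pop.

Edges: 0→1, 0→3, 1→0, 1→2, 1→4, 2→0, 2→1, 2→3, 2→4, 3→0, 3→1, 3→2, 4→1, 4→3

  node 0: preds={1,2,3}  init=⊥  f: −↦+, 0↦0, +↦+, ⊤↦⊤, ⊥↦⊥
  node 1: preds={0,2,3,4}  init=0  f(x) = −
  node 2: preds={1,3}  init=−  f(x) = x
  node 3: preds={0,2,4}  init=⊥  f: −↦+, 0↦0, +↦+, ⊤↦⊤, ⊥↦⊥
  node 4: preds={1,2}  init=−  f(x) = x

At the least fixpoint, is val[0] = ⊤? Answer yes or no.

yes

Worklist (9 pops):
  #1 pop 0: in=⊤ → ⊤ (was ⊥); enqueue []
  #2 pop 1: in=⊤ → ⊤ (was 0); enqueue [0]
  #3 pop 2: in=⊤ → ⊤ (was −); enqueue [1]
  #4 pop 3: in=⊤ → ⊤ (was ⊥); enqueue [2]
  #5 pop 4: in=⊤ → ⊤ (was −); enqueue [3]
  #6 pop 0: in=⊤ → ⊤ (no change)
  #7 pop 1: in=⊤ → ⊤ (no change)
  #8 pop 2: in=⊤ → ⊤ (no change)
  #9 pop 3: in=⊤ → ⊤ (no change)

Fixpoint:
  val[0] = ⊤
  val[1] = ⊤
  val[2] = ⊤
  val[3] = ⊤
  val[4] = ⊤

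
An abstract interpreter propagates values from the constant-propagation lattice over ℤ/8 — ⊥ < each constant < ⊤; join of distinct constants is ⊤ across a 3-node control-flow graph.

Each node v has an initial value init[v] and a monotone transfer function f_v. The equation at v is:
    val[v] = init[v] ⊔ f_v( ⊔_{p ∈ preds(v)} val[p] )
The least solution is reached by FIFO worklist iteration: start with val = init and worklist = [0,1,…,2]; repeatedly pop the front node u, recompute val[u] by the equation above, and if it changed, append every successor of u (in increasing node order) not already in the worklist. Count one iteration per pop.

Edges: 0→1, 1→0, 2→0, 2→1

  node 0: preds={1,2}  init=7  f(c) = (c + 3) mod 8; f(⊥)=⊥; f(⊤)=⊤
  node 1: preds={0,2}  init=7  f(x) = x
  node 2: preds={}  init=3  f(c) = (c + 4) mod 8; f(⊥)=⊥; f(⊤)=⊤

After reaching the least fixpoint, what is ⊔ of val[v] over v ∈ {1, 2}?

⊤

Worklist (4 pops):
  #1 pop 0: in=⊤ → ⊤ (was 7); enqueue []
  #2 pop 1: in=⊤ → ⊤ (was 7); enqueue [0]
  #3 pop 2: in=⊥ → 3 (no change)
  #4 pop 0: in=⊤ → ⊤ (no change)

Fixpoint:
  val[0] = ⊤
  val[1] = ⊤
  val[2] = 3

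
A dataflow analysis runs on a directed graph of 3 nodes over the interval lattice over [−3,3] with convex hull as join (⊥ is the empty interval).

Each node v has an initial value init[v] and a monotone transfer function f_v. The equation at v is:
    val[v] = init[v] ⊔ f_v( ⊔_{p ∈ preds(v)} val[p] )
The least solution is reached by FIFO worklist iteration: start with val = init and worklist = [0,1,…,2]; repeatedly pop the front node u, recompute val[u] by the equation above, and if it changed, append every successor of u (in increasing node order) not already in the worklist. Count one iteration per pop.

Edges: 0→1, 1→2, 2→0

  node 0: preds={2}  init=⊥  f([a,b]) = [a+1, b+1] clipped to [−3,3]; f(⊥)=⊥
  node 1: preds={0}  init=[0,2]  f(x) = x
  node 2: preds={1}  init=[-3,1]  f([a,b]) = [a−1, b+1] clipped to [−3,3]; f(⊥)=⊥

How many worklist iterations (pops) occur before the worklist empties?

Trace (6 dequeues):
  [1] u=0 | in [-3,1] | out [-2,2] | prev ⊥ | push {}
  [2] u=1 | in [-2,2] | out [-2,2] | prev [0,2] | push {}
  [3] u=2 | in [-2,2] | out [-3,3] | prev [-3,1] | push {0}
  [4] u=0 | in [-3,3] | out [-2,3] | prev [-2,2] | push {1}
  [5] u=1 | in [-2,3] | out [-2,3] | prev [-2,2] | push {2}
  [6] u=2 | in [-2,3] | out [-3,3] | ==

Converged values:
  [0] [-2,3]
  [1] [-2,3]
  [2] [-3,3]

6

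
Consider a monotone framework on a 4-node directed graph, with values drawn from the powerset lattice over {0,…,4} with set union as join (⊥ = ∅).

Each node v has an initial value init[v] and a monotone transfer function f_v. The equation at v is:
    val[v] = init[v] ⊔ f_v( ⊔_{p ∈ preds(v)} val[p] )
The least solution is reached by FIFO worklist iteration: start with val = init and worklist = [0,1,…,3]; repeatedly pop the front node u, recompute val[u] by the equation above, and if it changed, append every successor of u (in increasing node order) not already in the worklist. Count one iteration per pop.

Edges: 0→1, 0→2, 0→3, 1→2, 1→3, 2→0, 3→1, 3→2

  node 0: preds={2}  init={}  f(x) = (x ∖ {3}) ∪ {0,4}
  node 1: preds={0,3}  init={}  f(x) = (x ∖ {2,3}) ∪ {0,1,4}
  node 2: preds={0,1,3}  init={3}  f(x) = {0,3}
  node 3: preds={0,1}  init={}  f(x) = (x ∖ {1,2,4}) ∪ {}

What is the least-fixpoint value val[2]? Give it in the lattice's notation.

Iteration log — 7 steps:
  step 1. node 0  ⊔preds={3}  new={0,4}  old={}  +wl: 
  step 2. node 1  ⊔preds={0,4}  new={0,1,4}  old={}  +wl: 
  step 3. node 2  ⊔preds={0,1,4}  new={0,3}  old={3}  +wl: 0
  step 4. node 3  ⊔preds={0,1,4}  new={0}  old={}  +wl: 1,2
  step 5. node 0  ⊔preds={0,3}  new={0,4}  stable
  step 6. node 1  ⊔preds={0,4}  new={0,1,4}  stable
  step 7. node 2  ⊔preds={0,1,4}  new={0,3}  stable

Least fixpoint reached:
  node 0: {0,4}
  node 1: {0,1,4}
  node 2: {0,3}
  node 3: {0}

{0,3}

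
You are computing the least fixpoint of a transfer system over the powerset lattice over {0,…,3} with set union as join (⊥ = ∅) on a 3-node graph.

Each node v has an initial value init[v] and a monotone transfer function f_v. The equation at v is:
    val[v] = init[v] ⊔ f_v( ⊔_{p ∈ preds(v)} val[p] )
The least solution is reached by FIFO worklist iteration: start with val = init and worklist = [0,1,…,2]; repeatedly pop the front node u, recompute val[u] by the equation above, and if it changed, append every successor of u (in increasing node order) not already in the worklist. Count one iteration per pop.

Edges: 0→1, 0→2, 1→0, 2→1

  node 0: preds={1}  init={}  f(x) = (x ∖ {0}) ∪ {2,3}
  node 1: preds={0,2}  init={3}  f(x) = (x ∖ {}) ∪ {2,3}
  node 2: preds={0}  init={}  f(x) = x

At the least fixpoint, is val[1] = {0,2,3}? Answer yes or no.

no

Trace (5 dequeues):
  [1] u=0 | in {3} | out {2,3} | prev {} | push {}
  [2] u=1 | in {2,3} | out {2,3} | prev {3} | push {0}
  [3] u=2 | in {2,3} | out {2,3} | prev {} | push {1}
  [4] u=0 | in {2,3} | out {2,3} | ==
  [5] u=1 | in {2,3} | out {2,3} | ==

Converged values:
  [0] {2,3}
  [1] {2,3}
  [2] {2,3}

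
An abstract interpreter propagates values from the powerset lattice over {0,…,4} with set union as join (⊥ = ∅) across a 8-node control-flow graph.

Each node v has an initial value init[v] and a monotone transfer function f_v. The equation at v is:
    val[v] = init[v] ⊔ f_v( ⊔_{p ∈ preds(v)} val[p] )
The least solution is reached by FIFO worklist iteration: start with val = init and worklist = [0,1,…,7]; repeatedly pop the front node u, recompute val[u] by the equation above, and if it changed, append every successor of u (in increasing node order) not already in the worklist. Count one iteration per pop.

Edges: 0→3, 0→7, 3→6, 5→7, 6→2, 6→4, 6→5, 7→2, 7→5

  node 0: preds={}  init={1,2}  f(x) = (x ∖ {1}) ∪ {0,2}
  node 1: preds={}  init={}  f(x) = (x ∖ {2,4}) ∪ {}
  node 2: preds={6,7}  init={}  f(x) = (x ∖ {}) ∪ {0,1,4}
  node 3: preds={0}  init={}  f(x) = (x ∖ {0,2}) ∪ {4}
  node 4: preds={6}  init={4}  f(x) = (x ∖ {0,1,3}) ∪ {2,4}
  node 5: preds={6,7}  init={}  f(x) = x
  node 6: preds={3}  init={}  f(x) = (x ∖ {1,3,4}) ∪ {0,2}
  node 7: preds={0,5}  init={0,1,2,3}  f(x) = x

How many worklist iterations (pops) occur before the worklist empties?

11

Iteration log — 11 steps:
  step 1. node 0  ⊔preds={}  new={0,1,2}  old={1,2}  +wl: 
  step 2. node 1  ⊔preds={}  new={}  stable
  step 3. node 2  ⊔preds={0,1,2,3}  new={0,1,2,3,4}  old={}  +wl: 
  step 4. node 3  ⊔preds={0,1,2}  new={1,4}  old={}  +wl: 
  step 5. node 4  ⊔preds={}  new={2,4}  old={4}  +wl: 
  step 6. node 5  ⊔preds={0,1,2,3}  new={0,1,2,3}  old={}  +wl: 
  step 7. node 6  ⊔preds={1,4}  new={0,2}  old={}  +wl: 2,4,5
  step 8. node 7  ⊔preds={0,1,2,3}  new={0,1,2,3}  stable
  step 9. node 2  ⊔preds={0,1,2,3}  new={0,1,2,3,4}  stable
  step 10. node 4  ⊔preds={0,2}  new={2,4}  stable
  step 11. node 5  ⊔preds={0,1,2,3}  new={0,1,2,3}  stable

Least fixpoint reached:
  node 0: {0,1,2}
  node 1: {}
  node 2: {0,1,2,3,4}
  node 3: {1,4}
  node 4: {2,4}
  node 5: {0,1,2,3}
  node 6: {0,2}
  node 7: {0,1,2,3}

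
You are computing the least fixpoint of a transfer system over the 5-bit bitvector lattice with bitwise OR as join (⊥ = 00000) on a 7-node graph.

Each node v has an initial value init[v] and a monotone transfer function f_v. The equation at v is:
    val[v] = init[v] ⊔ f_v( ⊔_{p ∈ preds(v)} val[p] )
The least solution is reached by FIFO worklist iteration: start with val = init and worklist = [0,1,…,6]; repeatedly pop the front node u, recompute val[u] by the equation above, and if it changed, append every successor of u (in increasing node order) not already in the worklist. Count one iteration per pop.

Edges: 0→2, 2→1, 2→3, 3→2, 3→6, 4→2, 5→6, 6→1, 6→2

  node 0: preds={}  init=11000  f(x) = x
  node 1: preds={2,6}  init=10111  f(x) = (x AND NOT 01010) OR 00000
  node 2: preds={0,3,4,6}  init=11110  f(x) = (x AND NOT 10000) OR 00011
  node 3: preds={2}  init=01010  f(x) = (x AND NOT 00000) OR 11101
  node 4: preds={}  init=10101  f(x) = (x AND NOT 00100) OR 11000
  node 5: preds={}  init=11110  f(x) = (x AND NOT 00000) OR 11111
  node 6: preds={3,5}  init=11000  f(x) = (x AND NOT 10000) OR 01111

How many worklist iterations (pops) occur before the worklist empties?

9

Iteration log — 9 steps:
  step 1. node 0  ⊔preds=00000  new=11000  stable
  step 2. node 1  ⊔preds=11110  new=10111  stable
  step 3. node 2  ⊔preds=11111  new=11111  old=11110  +wl: 1
  step 4. node 3  ⊔preds=11111  new=11111  old=01010  +wl: 2
  step 5. node 4  ⊔preds=00000  new=11101  old=10101  +wl: 
  step 6. node 5  ⊔preds=00000  new=11111  old=11110  +wl: 
  step 7. node 6  ⊔preds=11111  new=11111  old=11000  +wl: 
  step 8. node 1  ⊔preds=11111  new=10111  stable
  step 9. node 2  ⊔preds=11111  new=11111  stable

Least fixpoint reached:
  node 0: 11000
  node 1: 10111
  node 2: 11111
  node 3: 11111
  node 4: 11101
  node 5: 11111
  node 6: 11111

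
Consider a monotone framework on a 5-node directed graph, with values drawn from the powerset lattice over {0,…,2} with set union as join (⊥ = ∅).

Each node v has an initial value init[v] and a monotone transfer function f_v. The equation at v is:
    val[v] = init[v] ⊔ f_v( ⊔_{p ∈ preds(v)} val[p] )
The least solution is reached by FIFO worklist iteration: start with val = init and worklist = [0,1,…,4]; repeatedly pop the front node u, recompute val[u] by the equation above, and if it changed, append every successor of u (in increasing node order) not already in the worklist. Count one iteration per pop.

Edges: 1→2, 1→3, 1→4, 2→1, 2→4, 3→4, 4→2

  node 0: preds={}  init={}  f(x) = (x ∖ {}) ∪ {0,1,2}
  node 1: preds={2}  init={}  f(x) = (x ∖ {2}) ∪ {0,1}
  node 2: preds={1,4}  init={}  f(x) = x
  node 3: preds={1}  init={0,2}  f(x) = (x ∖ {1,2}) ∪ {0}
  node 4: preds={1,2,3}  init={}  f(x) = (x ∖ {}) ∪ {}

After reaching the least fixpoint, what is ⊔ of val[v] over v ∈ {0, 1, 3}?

Iteration log — 9 steps:
  step 1. node 0  ⊔preds={}  new={0,1,2}  old={}  +wl: 
  step 2. node 1  ⊔preds={}  new={0,1}  old={}  +wl: 
  step 3. node 2  ⊔preds={0,1}  new={0,1}  old={}  +wl: 1
  step 4. node 3  ⊔preds={0,1}  new={0,2}  stable
  step 5. node 4  ⊔preds={0,1,2}  new={0,1,2}  old={}  +wl: 2
  step 6. node 1  ⊔preds={0,1}  new={0,1}  stable
  step 7. node 2  ⊔preds={0,1,2}  new={0,1,2}  old={0,1}  +wl: 1,4
  step 8. node 1  ⊔preds={0,1,2}  new={0,1}  stable
  step 9. node 4  ⊔preds={0,1,2}  new={0,1,2}  stable

Least fixpoint reached:
  node 0: {0,1,2}
  node 1: {0,1}
  node 2: {0,1,2}
  node 3: {0,2}
  node 4: {0,1,2}

{0,1,2}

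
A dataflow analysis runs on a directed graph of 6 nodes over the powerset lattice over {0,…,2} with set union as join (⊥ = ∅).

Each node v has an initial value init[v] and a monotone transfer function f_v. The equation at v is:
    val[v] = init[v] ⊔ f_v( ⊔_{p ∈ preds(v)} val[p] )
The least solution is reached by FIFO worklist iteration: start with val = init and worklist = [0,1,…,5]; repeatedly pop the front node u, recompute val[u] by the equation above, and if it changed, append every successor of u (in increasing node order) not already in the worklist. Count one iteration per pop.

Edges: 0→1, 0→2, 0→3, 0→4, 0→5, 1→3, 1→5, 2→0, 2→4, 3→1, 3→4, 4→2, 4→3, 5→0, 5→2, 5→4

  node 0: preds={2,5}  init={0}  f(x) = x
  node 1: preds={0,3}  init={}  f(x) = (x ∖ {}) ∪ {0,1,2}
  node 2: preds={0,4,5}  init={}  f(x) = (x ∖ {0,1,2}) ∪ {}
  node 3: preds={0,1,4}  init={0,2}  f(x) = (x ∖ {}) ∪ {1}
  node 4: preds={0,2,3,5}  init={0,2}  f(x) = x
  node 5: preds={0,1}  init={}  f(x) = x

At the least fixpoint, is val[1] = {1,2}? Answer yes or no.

no

Worklist (15 pops):
  #1 pop 0: in={} → {0} (no change)
  #2 pop 1: in={0,2} → {0,1,2} (was {}); enqueue []
  #3 pop 2: in={0,2} → {} (no change)
  #4 pop 3: in={0,1,2} → {0,1,2} (was {0,2}); enqueue [1]
  #5 pop 4: in={0,1,2} → {0,1,2} (was {0,2}); enqueue [2,3]
  #6 pop 5: in={0,1,2} → {0,1,2} (was {}); enqueue [0,4]
  #7 pop 1: in={0,1,2} → {0,1,2} (no change)
  #8 pop 2: in={0,1,2} → {} (no change)
  #9 pop 3: in={0,1,2} → {0,1,2} (no change)
  #10 pop 0: in={0,1,2} → {0,1,2} (was {0}); enqueue [1,2,3,5]
  #11 pop 4: in={0,1,2} → {0,1,2} (no change)
  #12 pop 1: in={0,1,2} → {0,1,2} (no change)
  #13 pop 2: in={0,1,2} → {} (no change)
  #14 pop 3: in={0,1,2} → {0,1,2} (no change)
  #15 pop 5: in={0,1,2} → {0,1,2} (no change)

Fixpoint:
  val[0] = {0,1,2}
  val[1] = {0,1,2}
  val[2] = {}
  val[3] = {0,1,2}
  val[4] = {0,1,2}
  val[5] = {0,1,2}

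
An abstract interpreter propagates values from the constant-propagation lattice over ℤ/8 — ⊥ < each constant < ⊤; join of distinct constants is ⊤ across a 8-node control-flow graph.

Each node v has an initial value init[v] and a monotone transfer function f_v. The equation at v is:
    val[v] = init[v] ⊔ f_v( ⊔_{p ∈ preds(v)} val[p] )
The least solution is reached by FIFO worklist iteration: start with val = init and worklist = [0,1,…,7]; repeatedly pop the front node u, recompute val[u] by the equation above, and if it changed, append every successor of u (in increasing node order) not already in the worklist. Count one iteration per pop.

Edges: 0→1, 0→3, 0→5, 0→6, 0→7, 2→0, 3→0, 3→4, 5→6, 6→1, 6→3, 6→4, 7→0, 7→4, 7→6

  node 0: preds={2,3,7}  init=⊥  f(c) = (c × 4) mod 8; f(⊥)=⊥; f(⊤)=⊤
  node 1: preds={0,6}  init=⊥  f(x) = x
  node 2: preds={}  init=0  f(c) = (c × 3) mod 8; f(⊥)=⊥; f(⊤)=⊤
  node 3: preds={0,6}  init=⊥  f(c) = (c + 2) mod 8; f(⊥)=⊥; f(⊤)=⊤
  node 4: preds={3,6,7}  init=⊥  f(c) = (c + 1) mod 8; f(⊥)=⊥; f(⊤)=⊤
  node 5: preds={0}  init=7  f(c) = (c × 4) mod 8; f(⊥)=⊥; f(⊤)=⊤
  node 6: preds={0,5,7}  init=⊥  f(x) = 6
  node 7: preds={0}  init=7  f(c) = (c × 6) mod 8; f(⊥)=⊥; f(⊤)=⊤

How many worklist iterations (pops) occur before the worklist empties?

13

Iteration log — 13 steps:
  step 1. node 0  ⊔preds=⊤  new=⊤  old=⊥  +wl: 
  step 2. node 1  ⊔preds=⊤  new=⊤  old=⊥  +wl: 
  step 3. node 2  ⊔preds=⊥  new=0  stable
  step 4. node 3  ⊔preds=⊤  new=⊤  old=⊥  +wl: 0
  step 5. node 4  ⊔preds=⊤  new=⊤  old=⊥  +wl: 
  step 6. node 5  ⊔preds=⊤  new=⊤  old=7  +wl: 
  step 7. node 6  ⊔preds=⊤  new=6  old=⊥  +wl: 1,3,4
  step 8. node 7  ⊔preds=⊤  new=⊤  old=7  +wl: 6
  step 9. node 0  ⊔preds=⊤  new=⊤  stable
  step 10. node 1  ⊔preds=⊤  new=⊤  stable
  step 11. node 3  ⊔preds=⊤  new=⊤  stable
  step 12. node 4  ⊔preds=⊤  new=⊤  stable
  step 13. node 6  ⊔preds=⊤  new=6  stable

Least fixpoint reached:
  node 0: ⊤
  node 1: ⊤
  node 2: 0
  node 3: ⊤
  node 4: ⊤
  node 5: ⊤
  node 6: 6
  node 7: ⊤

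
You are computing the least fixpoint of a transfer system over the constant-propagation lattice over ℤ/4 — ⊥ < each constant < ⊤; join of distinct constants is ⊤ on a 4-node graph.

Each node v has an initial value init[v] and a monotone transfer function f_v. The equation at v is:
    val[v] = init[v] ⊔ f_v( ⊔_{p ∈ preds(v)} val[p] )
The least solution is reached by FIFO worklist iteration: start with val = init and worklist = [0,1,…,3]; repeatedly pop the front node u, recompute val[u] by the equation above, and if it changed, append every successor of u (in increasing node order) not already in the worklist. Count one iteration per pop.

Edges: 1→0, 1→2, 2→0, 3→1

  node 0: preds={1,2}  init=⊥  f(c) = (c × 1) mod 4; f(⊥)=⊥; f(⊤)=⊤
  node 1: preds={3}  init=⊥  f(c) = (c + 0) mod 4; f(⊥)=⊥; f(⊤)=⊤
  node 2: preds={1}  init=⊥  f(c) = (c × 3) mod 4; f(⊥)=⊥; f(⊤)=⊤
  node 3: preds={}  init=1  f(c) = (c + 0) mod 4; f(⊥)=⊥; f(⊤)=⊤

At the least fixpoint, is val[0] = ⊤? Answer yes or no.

Iteration log — 5 steps:
  step 1. node 0  ⊔preds=⊥  new=⊥  stable
  step 2. node 1  ⊔preds=1  new=1  old=⊥  +wl: 0
  step 3. node 2  ⊔preds=1  new=3  old=⊥  +wl: 
  step 4. node 3  ⊔preds=⊥  new=1  stable
  step 5. node 0  ⊔preds=⊤  new=⊤  old=⊥  +wl: 

Least fixpoint reached:
  node 0: ⊤
  node 1: 1
  node 2: 3
  node 3: 1

yes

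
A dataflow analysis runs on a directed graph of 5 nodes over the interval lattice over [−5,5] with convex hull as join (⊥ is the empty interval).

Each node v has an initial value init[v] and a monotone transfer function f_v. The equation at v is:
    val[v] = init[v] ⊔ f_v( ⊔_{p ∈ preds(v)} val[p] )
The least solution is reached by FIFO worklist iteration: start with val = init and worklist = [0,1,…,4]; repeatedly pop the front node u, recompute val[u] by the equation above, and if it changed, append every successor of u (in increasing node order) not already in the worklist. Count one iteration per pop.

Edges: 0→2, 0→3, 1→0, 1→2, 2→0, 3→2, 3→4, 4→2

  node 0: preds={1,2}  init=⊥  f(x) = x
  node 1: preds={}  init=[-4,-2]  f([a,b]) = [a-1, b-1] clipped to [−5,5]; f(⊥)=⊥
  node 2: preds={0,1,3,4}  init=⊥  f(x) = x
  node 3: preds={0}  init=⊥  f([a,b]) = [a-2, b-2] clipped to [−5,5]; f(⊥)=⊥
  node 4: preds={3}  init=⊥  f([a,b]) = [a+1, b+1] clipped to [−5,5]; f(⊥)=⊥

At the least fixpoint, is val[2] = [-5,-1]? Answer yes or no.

no

Trace (10 dequeues):
  [1] u=0 | in [-4,-2] | out [-4,-2] | prev ⊥ | push {}
  [2] u=1 | in ⊥ | out [-4,-2] | ==
  [3] u=2 | in [-4,-2] | out [-4,-2] | prev ⊥ | push {0}
  [4] u=3 | in [-4,-2] | out [-5,-4] | prev ⊥ | push {2}
  [5] u=4 | in [-5,-4] | out [-4,-3] | prev ⊥ | push {}
  [6] u=0 | in [-4,-2] | out [-4,-2] | ==
  [7] u=2 | in [-5,-2] | out [-5,-2] | prev [-4,-2] | push {0}
  [8] u=0 | in [-5,-2] | out [-5,-2] | prev [-4,-2] | push {2,3}
  [9] u=2 | in [-5,-2] | out [-5,-2] | ==
  [10] u=3 | in [-5,-2] | out [-5,-4] | ==

Converged values:
  [0] [-5,-2]
  [1] [-4,-2]
  [2] [-5,-2]
  [3] [-5,-4]
  [4] [-4,-3]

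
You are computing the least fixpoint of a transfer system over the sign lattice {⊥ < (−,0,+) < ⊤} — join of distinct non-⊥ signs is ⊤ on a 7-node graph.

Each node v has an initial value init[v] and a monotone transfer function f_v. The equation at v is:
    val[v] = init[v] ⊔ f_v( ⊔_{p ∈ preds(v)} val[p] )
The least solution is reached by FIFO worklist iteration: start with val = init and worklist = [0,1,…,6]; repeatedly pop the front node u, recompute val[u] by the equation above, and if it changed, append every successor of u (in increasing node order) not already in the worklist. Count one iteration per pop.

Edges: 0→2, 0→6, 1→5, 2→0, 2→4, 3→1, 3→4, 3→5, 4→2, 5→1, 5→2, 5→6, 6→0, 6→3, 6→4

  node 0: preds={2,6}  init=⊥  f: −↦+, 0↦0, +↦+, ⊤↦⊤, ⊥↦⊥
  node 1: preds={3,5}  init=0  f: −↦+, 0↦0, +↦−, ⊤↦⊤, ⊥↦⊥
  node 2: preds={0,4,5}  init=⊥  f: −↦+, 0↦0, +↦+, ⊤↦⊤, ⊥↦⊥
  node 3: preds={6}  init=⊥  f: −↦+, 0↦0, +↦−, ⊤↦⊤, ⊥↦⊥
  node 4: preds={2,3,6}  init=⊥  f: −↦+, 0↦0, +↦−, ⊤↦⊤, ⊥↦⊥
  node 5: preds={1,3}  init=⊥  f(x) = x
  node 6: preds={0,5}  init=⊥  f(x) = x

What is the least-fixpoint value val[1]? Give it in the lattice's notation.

Trace (16 dequeues):
  [1] u=0 | in ⊥ | out ⊥ | ==
  [2] u=1 | in ⊥ | out 0 | ==
  [3] u=2 | in ⊥ | out ⊥ | ==
  [4] u=3 | in ⊥ | out ⊥ | ==
  [5] u=4 | in ⊥ | out ⊥ | ==
  [6] u=5 | in 0 | out 0 | prev ⊥ | push {1,2}
  [7] u=6 | in 0 | out 0 | prev ⊥ | push {0,3,4}
  [8] u=1 | in 0 | out 0 | ==
  [9] u=2 | in 0 | out 0 | prev ⊥ | push {}
  [10] u=0 | in 0 | out 0 | prev ⊥ | push {2,6}
  [11] u=3 | in 0 | out 0 | prev ⊥ | push {1,5}
  [12] u=4 | in 0 | out 0 | prev ⊥ | push {}
  [13] u=2 | in 0 | out 0 | ==
  [14] u=6 | in 0 | out 0 | ==
  [15] u=1 | in 0 | out 0 | ==
  [16] u=5 | in 0 | out 0 | ==

Converged values:
  [0] 0
  [1] 0
  [2] 0
  [3] 0
  [4] 0
  [5] 0
  [6] 0

0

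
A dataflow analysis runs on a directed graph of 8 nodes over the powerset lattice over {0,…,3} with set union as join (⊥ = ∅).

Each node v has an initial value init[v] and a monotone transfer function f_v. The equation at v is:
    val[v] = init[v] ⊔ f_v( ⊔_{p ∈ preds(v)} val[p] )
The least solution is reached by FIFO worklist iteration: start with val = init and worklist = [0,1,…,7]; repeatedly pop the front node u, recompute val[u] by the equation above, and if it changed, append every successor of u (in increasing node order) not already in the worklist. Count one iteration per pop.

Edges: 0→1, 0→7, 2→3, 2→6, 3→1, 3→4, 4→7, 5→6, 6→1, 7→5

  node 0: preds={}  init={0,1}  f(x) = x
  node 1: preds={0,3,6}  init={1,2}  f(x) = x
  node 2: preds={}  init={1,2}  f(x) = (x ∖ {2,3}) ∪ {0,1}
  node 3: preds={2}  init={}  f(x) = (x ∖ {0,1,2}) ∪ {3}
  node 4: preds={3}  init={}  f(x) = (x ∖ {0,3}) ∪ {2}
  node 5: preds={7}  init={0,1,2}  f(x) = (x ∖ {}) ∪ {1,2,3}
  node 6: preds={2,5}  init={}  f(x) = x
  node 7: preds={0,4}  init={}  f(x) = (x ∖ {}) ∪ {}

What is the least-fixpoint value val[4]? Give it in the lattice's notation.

{2}

Iteration log — 10 steps:
  step 1. node 0  ⊔preds={}  new={0,1}  stable
  step 2. node 1  ⊔preds={0,1}  new={0,1,2}  old={1,2}  +wl: 
  step 3. node 2  ⊔preds={}  new={0,1,2}  old={1,2}  +wl: 
  step 4. node 3  ⊔preds={0,1,2}  new={3}  old={}  +wl: 1
  step 5. node 4  ⊔preds={3}  new={2}  old={}  +wl: 
  step 6. node 5  ⊔preds={}  new={0,1,2,3}  old={0,1,2}  +wl: 
  step 7. node 6  ⊔preds={0,1,2,3}  new={0,1,2,3}  old={}  +wl: 
  step 8. node 7  ⊔preds={0,1,2}  new={0,1,2}  old={}  +wl: 5
  step 9. node 1  ⊔preds={0,1,2,3}  new={0,1,2,3}  old={0,1,2}  +wl: 
  step 10. node 5  ⊔preds={0,1,2}  new={0,1,2,3}  stable

Least fixpoint reached:
  node 0: {0,1}
  node 1: {0,1,2,3}
  node 2: {0,1,2}
  node 3: {3}
  node 4: {2}
  node 5: {0,1,2,3}
  node 6: {0,1,2,3}
  node 7: {0,1,2}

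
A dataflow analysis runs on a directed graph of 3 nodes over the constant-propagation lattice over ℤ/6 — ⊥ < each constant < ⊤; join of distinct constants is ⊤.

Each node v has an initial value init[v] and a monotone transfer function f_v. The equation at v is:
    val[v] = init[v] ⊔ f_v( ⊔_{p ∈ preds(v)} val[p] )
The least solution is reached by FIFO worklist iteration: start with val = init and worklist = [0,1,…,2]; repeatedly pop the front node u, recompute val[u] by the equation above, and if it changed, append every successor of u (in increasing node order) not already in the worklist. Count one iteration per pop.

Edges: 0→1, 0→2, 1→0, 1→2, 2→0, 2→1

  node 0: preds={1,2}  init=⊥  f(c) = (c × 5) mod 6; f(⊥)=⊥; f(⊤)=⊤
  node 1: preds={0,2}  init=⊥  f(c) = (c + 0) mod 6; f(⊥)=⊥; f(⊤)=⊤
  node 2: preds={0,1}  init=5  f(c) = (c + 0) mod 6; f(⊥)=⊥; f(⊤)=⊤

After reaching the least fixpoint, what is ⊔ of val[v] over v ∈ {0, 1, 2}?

⊤

Trace (6 dequeues):
  [1] u=0 | in 5 | out 1 | prev ⊥ | push {}
  [2] u=1 | in ⊤ | out ⊤ | prev ⊥ | push {0}
  [3] u=2 | in ⊤ | out ⊤ | prev 5 | push {1}
  [4] u=0 | in ⊤ | out ⊤ | prev 1 | push {2}
  [5] u=1 | in ⊤ | out ⊤ | ==
  [6] u=2 | in ⊤ | out ⊤ | ==

Converged values:
  [0] ⊤
  [1] ⊤
  [2] ⊤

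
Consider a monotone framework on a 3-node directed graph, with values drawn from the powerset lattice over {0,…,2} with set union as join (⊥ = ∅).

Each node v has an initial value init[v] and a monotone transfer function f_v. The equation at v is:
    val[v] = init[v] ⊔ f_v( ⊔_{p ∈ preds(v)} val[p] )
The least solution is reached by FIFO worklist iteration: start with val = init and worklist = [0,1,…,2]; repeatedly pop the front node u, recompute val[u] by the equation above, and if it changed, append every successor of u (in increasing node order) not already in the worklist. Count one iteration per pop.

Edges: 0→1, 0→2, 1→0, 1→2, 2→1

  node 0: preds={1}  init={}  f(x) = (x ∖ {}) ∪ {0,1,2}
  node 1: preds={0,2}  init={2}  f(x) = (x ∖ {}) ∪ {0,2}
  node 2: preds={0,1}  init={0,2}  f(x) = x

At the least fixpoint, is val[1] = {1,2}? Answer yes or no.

Iteration log — 5 steps:
  step 1. node 0  ⊔preds={2}  new={0,1,2}  old={}  +wl: 
  step 2. node 1  ⊔preds={0,1,2}  new={0,1,2}  old={2}  +wl: 0
  step 3. node 2  ⊔preds={0,1,2}  new={0,1,2}  old={0,2}  +wl: 1
  step 4. node 0  ⊔preds={0,1,2}  new={0,1,2}  stable
  step 5. node 1  ⊔preds={0,1,2}  new={0,1,2}  stable

Least fixpoint reached:
  node 0: {0,1,2}
  node 1: {0,1,2}
  node 2: {0,1,2}

no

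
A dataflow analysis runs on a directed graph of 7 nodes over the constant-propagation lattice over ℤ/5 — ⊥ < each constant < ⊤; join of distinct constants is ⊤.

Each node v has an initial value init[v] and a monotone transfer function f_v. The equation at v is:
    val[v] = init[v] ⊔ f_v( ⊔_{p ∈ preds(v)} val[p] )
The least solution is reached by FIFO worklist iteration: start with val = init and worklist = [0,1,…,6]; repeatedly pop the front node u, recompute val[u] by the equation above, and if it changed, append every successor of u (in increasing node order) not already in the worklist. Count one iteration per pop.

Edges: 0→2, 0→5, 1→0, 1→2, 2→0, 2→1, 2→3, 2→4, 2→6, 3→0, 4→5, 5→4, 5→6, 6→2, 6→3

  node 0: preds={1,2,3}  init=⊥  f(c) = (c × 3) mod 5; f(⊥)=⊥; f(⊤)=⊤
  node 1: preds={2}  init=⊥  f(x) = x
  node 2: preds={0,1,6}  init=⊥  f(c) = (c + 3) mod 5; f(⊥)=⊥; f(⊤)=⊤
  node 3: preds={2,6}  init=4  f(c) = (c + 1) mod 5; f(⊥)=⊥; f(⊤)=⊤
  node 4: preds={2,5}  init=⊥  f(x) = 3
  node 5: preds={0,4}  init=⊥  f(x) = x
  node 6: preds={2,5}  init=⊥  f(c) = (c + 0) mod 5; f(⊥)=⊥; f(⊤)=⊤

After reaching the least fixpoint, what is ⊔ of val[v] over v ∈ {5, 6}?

⊤

Worklist (19 pops):
  #1 pop 0: in=4 → 2 (was ⊥); enqueue []
  #2 pop 1: in=⊥ → ⊥ (no change)
  #3 pop 2: in=2 → 0 (was ⊥); enqueue [0,1]
  #4 pop 3: in=0 → ⊤ (was 4); enqueue []
  #5 pop 4: in=0 → 3 (was ⊥); enqueue []
  #6 pop 5: in=⊤ → ⊤ (was ⊥); enqueue [4]
  #7 pop 6: in=⊤ → ⊤ (was ⊥); enqueue [2,3]
  #8 pop 0: in=⊤ → ⊤ (was 2); enqueue [5]
  #9 pop 1: in=0 → 0 (was ⊥); enqueue [0]
  #10 pop 4: in=⊤ → 3 (no change)
  #11 pop 2: in=⊤ → ⊤ (was 0); enqueue [1,4,6]
  #12 pop 3: in=⊤ → ⊤ (no change)
  #13 pop 5: in=⊤ → ⊤ (no change)
  #14 pop 0: in=⊤ → ⊤ (no change)
  #15 pop 1: in=⊤ → ⊤ (was 0); enqueue [0,2]
  #16 pop 4: in=⊤ → 3 (no change)
  #17 pop 6: in=⊤ → ⊤ (no change)
  #18 pop 0: in=⊤ → ⊤ (no change)
  #19 pop 2: in=⊤ → ⊤ (no change)

Fixpoint:
  val[0] = ⊤
  val[1] = ⊤
  val[2] = ⊤
  val[3] = ⊤
  val[4] = 3
  val[5] = ⊤
  val[6] = ⊤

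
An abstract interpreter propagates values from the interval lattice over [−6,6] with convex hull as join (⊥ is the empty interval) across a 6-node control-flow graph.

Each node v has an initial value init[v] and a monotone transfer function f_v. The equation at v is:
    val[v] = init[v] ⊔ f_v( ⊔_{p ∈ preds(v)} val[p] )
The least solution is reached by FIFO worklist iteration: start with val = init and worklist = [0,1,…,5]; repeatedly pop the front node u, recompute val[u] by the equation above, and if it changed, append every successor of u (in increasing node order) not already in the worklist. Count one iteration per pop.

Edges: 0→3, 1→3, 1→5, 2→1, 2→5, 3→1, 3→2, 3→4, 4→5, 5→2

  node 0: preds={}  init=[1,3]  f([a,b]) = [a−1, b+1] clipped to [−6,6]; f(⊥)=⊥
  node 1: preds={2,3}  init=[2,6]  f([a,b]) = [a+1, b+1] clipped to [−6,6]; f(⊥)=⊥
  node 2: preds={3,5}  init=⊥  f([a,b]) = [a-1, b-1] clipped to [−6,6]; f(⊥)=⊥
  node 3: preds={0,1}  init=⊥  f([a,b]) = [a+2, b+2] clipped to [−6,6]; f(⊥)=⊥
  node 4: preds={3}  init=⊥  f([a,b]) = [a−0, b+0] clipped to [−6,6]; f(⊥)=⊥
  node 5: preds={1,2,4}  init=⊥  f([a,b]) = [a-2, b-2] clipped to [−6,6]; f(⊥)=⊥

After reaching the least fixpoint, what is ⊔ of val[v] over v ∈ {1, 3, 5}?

[-6,6]

Worklist (25 pops):
  #1 pop 0: in=⊥ → [1,3] (no change)
  #2 pop 1: in=⊥ → [2,6] (no change)
  #3 pop 2: in=⊥ → ⊥ (no change)
  #4 pop 3: in=[1,6] → [3,6] (was ⊥); enqueue [1,2]
  #5 pop 4: in=[3,6] → [3,6] (was ⊥); enqueue []
  #6 pop 5: in=[2,6] → [0,4] (was ⊥); enqueue []
  #7 pop 1: in=[3,6] → [2,6] (no change)
  #8 pop 2: in=[0,6] → [-1,5] (was ⊥); enqueue [1,5]
  #9 pop 1: in=[-1,6] → [0,6] (was [2,6]); enqueue [3]
  #10 pop 5: in=[-1,6] → [-3,4] (was [0,4]); enqueue [2]
  #11 pop 3: in=[0,6] → [2,6] (was [3,6]); enqueue [1,4]
  #12 pop 2: in=[-3,6] → [-4,5] (was [-1,5]); enqueue [5]
  #13 pop 1: in=[-4,6] → [-3,6] (was [0,6]); enqueue [3]
  #14 pop 4: in=[2,6] → [2,6] (was [3,6]); enqueue []
  #15 pop 5: in=[-4,6] → [-6,4] (was [-3,4]); enqueue [2]
  #16 pop 3: in=[-3,6] → [-1,6] (was [2,6]); enqueue [1,4]
  #17 pop 2: in=[-6,6] → [-6,5] (was [-4,5]); enqueue [5]
  #18 pop 1: in=[-6,6] → [-5,6] (was [-3,6]); enqueue [3]
  #19 pop 4: in=[-1,6] → [-1,6] (was [2,6]); enqueue []
  #20 pop 5: in=[-6,6] → [-6,4] (no change)
  #21 pop 3: in=[-5,6] → [-3,6] (was [-1,6]); enqueue [1,2,4]
  #22 pop 1: in=[-6,6] → [-5,6] (no change)
  #23 pop 2: in=[-6,6] → [-6,5] (no change)
  #24 pop 4: in=[-3,6] → [-3,6] (was [-1,6]); enqueue [5]
  #25 pop 5: in=[-6,6] → [-6,4] (no change)

Fixpoint:
  val[0] = [1,3]
  val[1] = [-5,6]
  val[2] = [-6,5]
  val[3] = [-3,6]
  val[4] = [-3,6]
  val[5] = [-6,4]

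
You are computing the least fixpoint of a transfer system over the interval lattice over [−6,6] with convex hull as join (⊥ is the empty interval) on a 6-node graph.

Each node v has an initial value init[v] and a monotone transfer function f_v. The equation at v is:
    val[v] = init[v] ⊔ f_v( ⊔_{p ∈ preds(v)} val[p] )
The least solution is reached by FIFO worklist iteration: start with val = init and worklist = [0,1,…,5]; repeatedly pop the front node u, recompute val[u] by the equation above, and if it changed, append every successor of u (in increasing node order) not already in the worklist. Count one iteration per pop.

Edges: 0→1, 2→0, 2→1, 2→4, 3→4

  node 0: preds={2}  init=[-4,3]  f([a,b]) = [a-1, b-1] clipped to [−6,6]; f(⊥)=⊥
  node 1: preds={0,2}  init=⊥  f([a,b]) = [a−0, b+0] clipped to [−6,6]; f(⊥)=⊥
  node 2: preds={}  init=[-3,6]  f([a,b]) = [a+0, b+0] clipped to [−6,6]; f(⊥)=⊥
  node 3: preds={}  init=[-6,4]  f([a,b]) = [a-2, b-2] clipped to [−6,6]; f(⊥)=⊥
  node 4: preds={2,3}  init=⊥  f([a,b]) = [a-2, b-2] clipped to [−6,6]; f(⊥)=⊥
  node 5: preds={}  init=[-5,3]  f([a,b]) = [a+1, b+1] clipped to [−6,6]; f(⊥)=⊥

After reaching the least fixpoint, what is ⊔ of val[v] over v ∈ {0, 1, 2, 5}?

Trace (6 dequeues):
  [1] u=0 | in [-3,6] | out [-4,5] | prev [-4,3] | push {}
  [2] u=1 | in [-4,6] | out [-4,6] | prev ⊥ | push {}
  [3] u=2 | in ⊥ | out [-3,6] | ==
  [4] u=3 | in ⊥ | out [-6,4] | ==
  [5] u=4 | in [-6,6] | out [-6,4] | prev ⊥ | push {}
  [6] u=5 | in ⊥ | out [-5,3] | ==

Converged values:
  [0] [-4,5]
  [1] [-4,6]
  [2] [-3,6]
  [3] [-6,4]
  [4] [-6,4]
  [5] [-5,3]

[-5,6]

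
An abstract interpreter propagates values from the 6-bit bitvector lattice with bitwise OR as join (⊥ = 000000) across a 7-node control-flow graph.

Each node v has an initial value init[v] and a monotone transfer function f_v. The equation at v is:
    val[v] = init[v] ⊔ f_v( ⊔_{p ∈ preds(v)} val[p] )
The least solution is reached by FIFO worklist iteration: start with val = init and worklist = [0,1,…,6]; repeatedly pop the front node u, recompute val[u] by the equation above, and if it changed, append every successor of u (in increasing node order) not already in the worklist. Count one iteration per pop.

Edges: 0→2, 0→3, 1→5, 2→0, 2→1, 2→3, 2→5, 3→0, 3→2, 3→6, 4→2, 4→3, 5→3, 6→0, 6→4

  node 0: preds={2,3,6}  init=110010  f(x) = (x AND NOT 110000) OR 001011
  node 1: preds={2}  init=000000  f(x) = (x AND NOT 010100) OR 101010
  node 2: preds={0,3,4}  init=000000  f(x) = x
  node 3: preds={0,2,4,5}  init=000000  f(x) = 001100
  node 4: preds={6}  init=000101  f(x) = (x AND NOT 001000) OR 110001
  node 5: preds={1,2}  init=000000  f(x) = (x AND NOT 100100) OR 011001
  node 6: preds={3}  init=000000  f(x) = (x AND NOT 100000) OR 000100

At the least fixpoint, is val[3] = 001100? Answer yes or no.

Trace (13 dequeues):
  [1] u=0 | in 000000 | out 111011 | prev 110010 | push {}
  [2] u=1 | in 000000 | out 101010 | prev 000000 | push {}
  [3] u=2 | in 111111 | out 111111 | prev 000000 | push {0,1}
  [4] u=3 | in 111111 | out 001100 | prev 000000 | push {2}
  [5] u=4 | in 000000 | out 110101 | prev 000101 | push {3}
  [6] u=5 | in 111111 | out 011011 | prev 000000 | push {}
  [7] u=6 | in 001100 | out 001100 | prev 000000 | push {4}
  [8] u=0 | in 111111 | out 111111 | prev 111011 | push {}
  [9] u=1 | in 111111 | out 101011 | prev 101010 | push {5}
  [10] u=2 | in 111111 | out 111111 | ==
  [11] u=3 | in 111111 | out 001100 | ==
  [12] u=4 | in 001100 | out 110101 | ==
  [13] u=5 | in 111111 | out 011011 | ==

Converged values:
  [0] 111111
  [1] 101011
  [2] 111111
  [3] 001100
  [4] 110101
  [5] 011011
  [6] 001100

yes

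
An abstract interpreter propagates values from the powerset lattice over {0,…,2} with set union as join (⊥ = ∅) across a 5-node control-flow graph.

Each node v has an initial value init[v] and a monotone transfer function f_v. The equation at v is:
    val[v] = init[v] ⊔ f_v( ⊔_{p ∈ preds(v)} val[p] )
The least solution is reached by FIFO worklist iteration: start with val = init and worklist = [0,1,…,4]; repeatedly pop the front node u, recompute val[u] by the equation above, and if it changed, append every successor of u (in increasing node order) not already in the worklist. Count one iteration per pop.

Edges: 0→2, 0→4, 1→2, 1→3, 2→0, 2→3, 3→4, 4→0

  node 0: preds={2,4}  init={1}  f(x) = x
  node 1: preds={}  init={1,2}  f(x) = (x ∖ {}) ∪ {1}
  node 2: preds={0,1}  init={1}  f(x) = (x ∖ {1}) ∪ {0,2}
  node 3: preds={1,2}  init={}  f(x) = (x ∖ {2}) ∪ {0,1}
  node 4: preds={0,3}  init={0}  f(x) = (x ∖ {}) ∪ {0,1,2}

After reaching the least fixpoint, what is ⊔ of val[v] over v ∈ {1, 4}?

{0,1,2}

Iteration log — 8 steps:
  step 1. node 0  ⊔preds={0,1}  new={0,1}  old={1}  +wl: 
  step 2. node 1  ⊔preds={}  new={1,2}  stable
  step 3. node 2  ⊔preds={0,1,2}  new={0,1,2}  old={1}  +wl: 0
  step 4. node 3  ⊔preds={0,1,2}  new={0,1}  old={}  +wl: 
  step 5. node 4  ⊔preds={0,1}  new={0,1,2}  old={0}  +wl: 
  step 6. node 0  ⊔preds={0,1,2}  new={0,1,2}  old={0,1}  +wl: 2,4
  step 7. node 2  ⊔preds={0,1,2}  new={0,1,2}  stable
  step 8. node 4  ⊔preds={0,1,2}  new={0,1,2}  stable

Least fixpoint reached:
  node 0: {0,1,2}
  node 1: {1,2}
  node 2: {0,1,2}
  node 3: {0,1}
  node 4: {0,1,2}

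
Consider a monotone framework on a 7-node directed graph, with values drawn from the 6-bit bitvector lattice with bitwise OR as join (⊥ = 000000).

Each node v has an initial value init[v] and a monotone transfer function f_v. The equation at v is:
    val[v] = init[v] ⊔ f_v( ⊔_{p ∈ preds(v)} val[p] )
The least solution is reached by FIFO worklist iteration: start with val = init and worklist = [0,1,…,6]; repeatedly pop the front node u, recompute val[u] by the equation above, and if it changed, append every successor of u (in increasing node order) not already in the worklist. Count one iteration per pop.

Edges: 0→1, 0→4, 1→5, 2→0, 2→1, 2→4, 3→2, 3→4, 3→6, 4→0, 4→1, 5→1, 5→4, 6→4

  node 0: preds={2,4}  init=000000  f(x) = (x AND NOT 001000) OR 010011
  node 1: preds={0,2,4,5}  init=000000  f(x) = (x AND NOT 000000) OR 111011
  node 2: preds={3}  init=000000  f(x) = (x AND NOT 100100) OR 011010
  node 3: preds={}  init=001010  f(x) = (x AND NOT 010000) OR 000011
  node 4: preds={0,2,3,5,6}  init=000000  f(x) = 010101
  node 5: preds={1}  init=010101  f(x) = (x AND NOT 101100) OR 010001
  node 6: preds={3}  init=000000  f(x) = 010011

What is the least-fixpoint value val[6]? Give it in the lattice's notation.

Trace (13 dequeues):
  [1] u=0 | in 000000 | out 010011 | prev 000000 | push {}
  [2] u=1 | in 010111 | out 111111 | prev 000000 | push {}
  [3] u=2 | in 001010 | out 011010 | prev 000000 | push {0,1}
  [4] u=3 | in 000000 | out 001011 | prev 001010 | push {2}
  [5] u=4 | in 011111 | out 010101 | prev 000000 | push {}
  [6] u=5 | in 111111 | out 010111 | prev 010101 | push {4}
  [7] u=6 | in 001011 | out 010011 | prev 000000 | push {}
  [8] u=0 | in 011111 | out 010111 | prev 010011 | push {}
  [9] u=1 | in 011111 | out 111111 | ==
  [10] u=2 | in 001011 | out 011011 | prev 011010 | push {0,1}
  [11] u=4 | in 011111 | out 010101 | ==
  [12] u=0 | in 011111 | out 010111 | ==
  [13] u=1 | in 011111 | out 111111 | ==

Converged values:
  [0] 010111
  [1] 111111
  [2] 011011
  [3] 001011
  [4] 010101
  [5] 010111
  [6] 010011

010011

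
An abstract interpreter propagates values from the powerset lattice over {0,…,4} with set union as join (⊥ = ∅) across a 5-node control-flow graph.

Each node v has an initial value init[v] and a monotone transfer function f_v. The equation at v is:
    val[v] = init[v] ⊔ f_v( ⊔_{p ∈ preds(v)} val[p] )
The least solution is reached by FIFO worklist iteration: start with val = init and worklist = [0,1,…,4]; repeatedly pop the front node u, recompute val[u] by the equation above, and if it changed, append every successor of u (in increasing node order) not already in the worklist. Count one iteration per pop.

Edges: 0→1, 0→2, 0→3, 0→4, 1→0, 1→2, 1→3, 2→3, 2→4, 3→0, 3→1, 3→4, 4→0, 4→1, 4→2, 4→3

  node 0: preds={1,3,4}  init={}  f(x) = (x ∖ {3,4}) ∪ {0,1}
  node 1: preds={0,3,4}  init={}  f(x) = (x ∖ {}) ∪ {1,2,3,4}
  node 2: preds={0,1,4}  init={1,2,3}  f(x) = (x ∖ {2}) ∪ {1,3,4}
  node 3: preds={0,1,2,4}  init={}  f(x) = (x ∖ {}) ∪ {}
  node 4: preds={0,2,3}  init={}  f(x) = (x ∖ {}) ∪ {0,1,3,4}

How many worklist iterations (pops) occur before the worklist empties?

Iteration log — 10 steps:
  step 1. node 0  ⊔preds={}  new={0,1}  old={}  +wl: 
  step 2. node 1  ⊔preds={0,1}  new={0,1,2,3,4}  old={}  +wl: 0
  step 3. node 2  ⊔preds={0,1,2,3,4}  new={0,1,2,3,4}  old={1,2,3}  +wl: 
  step 4. node 3  ⊔preds={0,1,2,3,4}  new={0,1,2,3,4}  old={}  +wl: 1
  step 5. node 4  ⊔preds={0,1,2,3,4}  new={0,1,2,3,4}  old={}  +wl: 2,3
  step 6. node 0  ⊔preds={0,1,2,3,4}  new={0,1,2}  old={0,1}  +wl: 4
  step 7. node 1  ⊔preds={0,1,2,3,4}  new={0,1,2,3,4}  stable
  step 8. node 2  ⊔preds={0,1,2,3,4}  new={0,1,2,3,4}  stable
  step 9. node 3  ⊔preds={0,1,2,3,4}  new={0,1,2,3,4}  stable
  step 10. node 4  ⊔preds={0,1,2,3,4}  new={0,1,2,3,4}  stable

Least fixpoint reached:
  node 0: {0,1,2}
  node 1: {0,1,2,3,4}
  node 2: {0,1,2,3,4}
  node 3: {0,1,2,3,4}
  node 4: {0,1,2,3,4}

10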